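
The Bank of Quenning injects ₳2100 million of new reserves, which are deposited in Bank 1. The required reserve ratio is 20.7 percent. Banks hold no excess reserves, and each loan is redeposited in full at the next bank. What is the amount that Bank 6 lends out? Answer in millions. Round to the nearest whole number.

Each bank lends a fraction (1 − rr) = 0.7930 of the deposit it receives, so Bank 6 receives 2100·0.7930^5 and lends 2100·0.7930^6 ≈ 522.2259 million.

₳522 million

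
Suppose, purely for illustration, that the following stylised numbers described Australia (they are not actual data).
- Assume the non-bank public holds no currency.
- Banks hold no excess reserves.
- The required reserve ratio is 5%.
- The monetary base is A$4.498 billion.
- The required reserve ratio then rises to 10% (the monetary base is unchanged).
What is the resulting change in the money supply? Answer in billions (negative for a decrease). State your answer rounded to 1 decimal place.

-45.0 billion

Initially m₁ = 1 / (0.05) = 20, so M₁ = 20 × 4.498 = 89.96 billion.
After the change m₂ = 1 / (0.1) = 10, so M₂ = 10 × 4.498 = 44.98 billion.
ΔM = M₂ − M₁ = 44.98 − 89.96 = -44.98 billion.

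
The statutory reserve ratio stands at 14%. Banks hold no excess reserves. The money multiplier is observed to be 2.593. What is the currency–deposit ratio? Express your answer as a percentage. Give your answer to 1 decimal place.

40.0%

Using m = 2.593. From m = (1 + c)/(c + rr + e), rearranging gives 1 + c = m·(c + rr + e), so c·(1 − m) = m·(rr + e) − 1.
Hence c = [m·(rr + e) − 1]/(1 − m) = [2.593 × (0.14 + 0) − 1] / (1 − 2.593) ≈ 0.399862.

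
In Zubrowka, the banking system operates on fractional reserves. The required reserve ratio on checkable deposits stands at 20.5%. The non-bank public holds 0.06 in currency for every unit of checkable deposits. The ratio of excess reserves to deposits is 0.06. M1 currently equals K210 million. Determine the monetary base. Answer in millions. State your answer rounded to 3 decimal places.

The money multiplier is m = (1 + c) / (rr + e + c) = (1 + 0.06) / (0.205 + 0.06 + 0.06) ≈ 3.2615385.
MB = M / m = 210 / 3.2615385 ≈ 64.3868 million.

K64.387 million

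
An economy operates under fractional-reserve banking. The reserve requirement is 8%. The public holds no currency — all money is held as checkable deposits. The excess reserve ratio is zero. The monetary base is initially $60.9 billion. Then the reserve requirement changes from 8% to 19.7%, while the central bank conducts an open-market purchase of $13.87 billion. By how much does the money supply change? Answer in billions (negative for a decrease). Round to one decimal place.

-381.7 billion

Before: m₁ = 1 / (0.08) = 12.5, MB₁ = 60.9, so M₁ = 12.5 × 60.9 = 761.25 billion.
After: m₂ = 1 / (0.197) ≈ 5.0761, MB₂ = 60.9 + 13.87 = 74.77, so M₂ = 5.0761 × 74.77 ≈ 379.54 billion.
ΔM = M₂ − M₁ = 379.54 − 761.25 = -381.71 billion.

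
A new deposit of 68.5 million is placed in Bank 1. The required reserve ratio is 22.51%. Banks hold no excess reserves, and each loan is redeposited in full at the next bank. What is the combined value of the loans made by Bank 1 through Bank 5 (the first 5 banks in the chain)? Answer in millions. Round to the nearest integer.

Bank i lends (1 − rr)^i of the original deposit: Bank 1 lends 68.5·0.7749 ≈ 53.0807, Bank 2 lends 68.5·0.7749² ≈ 41.1322, and so on.
Summing a geometric series: total = 68.5·[0.7749·(1 − 0.7749^5) / (1 − 0.7749)] ≈ 169.9238 million.

170 million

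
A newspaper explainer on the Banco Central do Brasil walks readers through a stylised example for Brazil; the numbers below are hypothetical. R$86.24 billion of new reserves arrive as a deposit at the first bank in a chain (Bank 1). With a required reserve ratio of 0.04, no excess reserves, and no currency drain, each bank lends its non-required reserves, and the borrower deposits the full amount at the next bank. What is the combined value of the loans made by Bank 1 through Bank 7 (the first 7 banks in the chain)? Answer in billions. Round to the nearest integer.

Bank i lends (1 − rr)^i of the original deposit: Bank 1 lends 86.24·0.9600 = 82.7904, Bank 2 lends 86.24·0.9600² ≈ 79.4788, and so on.
Summing a geometric series: total = 86.24·[0.9600·(1 − 0.9600^7) / (1 − 0.9600)] ≈ 514.4441 billion.

R$514 billion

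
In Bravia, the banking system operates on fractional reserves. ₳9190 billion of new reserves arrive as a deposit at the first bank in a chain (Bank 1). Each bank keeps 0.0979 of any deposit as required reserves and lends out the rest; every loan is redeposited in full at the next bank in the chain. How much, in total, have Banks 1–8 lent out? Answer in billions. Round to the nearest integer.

₳47543 billion

Bank i lends (1 − rr)^i of the original deposit: Bank 1 lends 9190·0.9021 = 8290.2990, Bank 2 lends 9190·0.9021² ≈ 7478.6787, and so on.
Summing a geometric series: total = 9190·[0.9021·(1 − 0.9021^8) / (1 − 0.9021)] ≈ 47542.7454 billion.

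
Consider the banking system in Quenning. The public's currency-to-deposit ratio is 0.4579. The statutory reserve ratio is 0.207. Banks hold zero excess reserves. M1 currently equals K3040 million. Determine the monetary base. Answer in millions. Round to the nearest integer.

K1386 million

The money multiplier is m = (1 + c) / (rr + c) = (1 + 0.4579) / (0.207 + 0.4579) ≈ 2.19266.
MB = M / m = 3040 / 2.19266 ≈ 1386.4439 million.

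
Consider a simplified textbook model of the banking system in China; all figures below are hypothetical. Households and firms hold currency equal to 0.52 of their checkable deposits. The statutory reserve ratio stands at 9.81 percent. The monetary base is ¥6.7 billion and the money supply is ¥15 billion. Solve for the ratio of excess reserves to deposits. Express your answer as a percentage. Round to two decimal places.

6.08%

Using m = M/MB = 15/6.7 ≈ 2.238806. Since m = (1 + c)/(c + rr + e), the denominator satisfies c + rr + e = (1 + c)/m = (1 + 0.52) / 2.238806 ≈ 0.678933.
With c = 0.52 and rr = 0.0981, the ratio of excess reserves to deposits is 0.678933 − 0.52 − 0.0981 = 0.060833.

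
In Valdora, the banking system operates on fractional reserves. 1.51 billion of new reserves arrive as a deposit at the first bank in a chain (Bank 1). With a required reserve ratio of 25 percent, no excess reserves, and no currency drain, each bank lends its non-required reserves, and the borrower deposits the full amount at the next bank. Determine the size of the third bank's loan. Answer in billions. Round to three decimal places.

0.637 billion

Each bank lends a fraction (1 − rr) = 0.7500 of the deposit it receives, so Bank 3 receives 1.51·0.7500^2 and lends 1.51·0.7500^3 ≈ 0.6370 billion.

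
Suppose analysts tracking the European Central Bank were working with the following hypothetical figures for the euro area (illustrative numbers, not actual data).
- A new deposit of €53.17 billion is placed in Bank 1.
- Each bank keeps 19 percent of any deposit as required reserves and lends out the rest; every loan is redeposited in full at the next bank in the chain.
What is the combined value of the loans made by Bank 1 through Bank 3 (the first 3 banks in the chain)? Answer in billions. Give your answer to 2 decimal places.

Bank i lends (1 − rr)^i of the original deposit: Bank 1 lends 53.17·0.8100 = 43.0677, Bank 2 lends 53.17·0.8100² ≈ 34.8848, and so on.
Summing a geometric series: total = 53.17·[0.8100·(1 − 0.8100^3) / (1 − 0.8100)] ≈ 106.2093 billion.

€106.21 billion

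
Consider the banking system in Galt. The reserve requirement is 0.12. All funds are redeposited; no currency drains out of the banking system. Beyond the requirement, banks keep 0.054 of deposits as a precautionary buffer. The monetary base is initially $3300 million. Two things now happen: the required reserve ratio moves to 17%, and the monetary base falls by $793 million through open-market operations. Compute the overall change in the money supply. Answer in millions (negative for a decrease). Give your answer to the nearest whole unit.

-7774 million

Before: m₁ = 1 / (0.12 + 0.054) ≈ 5.74713, MB₁ = 3300, so M₁ = 5.74713 × 3300 = 18965.529 million.
After: m₂ = 1 / (0.17 + 0.054) ≈ 4.46429, MB₂ = 3300 − 793 = 2507, so M₂ = 4.46429 × 2507 ≈ 11191.975 million.
ΔM = M₂ − M₁ = 11191.975 − 18965.529 = -7773.554 million.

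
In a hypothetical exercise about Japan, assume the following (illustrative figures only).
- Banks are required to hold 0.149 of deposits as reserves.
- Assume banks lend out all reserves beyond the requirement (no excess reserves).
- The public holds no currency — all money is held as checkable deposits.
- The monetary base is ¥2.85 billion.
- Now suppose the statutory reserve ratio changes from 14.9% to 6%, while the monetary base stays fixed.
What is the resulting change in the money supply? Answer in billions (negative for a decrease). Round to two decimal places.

¥28.37 billion

Initially m₁ = 1 / (0.149) ≈ 6.7114, so M₁ = 6.7114 × 2.85 ≈ 19.1275 billion.
After the change m₂ = 1 / (0.06) ≈ 16.6667, so M₂ = 16.6667 × 2.85 ≈ 47.5001 billion.
ΔM = M₂ − M₁ = 47.5001 − 19.1275 = 28.3726 billion.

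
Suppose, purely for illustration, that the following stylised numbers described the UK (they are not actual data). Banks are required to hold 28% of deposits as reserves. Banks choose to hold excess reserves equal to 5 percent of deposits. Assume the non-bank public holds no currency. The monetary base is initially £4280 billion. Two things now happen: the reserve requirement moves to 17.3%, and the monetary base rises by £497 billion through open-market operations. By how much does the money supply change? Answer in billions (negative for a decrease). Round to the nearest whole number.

Before: m₁ = 1 / (0.28 + 0.05) ≈ 3.03030, MB₁ = 4280, so M₁ = 3.03030 × 4280 = 12969.684 billion.
After: m₂ = 1 / (0.173 + 0.05) ≈ 4.48430, MB₂ = 4280 + 497 = 4777, so M₂ = 4.48430 × 4777 = 21421.5011 billion.
ΔM = M₂ − M₁ = 21421.5011 − 12969.684 = 8451.8171 billion.

£8452 billion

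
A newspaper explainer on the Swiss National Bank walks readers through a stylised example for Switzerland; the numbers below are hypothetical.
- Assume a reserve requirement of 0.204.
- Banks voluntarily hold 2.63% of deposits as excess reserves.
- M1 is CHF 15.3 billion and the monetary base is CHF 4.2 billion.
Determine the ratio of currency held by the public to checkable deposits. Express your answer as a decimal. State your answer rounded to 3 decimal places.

0.061

Using m = M/MB = 15.3/4.2 ≈ 3.642857. From m = (1 + c)/(c + rr + e), rearranging gives 1 + c = m·(c + rr + e), so c·(1 − m) = m·(rr + e) − 1.
Hence c = [m·(rr + e) − 1]/(1 − m) = [3.642857 × (0.204 + 0.0263) − 1] / (1 − 3.642857) ≈ 0.060938.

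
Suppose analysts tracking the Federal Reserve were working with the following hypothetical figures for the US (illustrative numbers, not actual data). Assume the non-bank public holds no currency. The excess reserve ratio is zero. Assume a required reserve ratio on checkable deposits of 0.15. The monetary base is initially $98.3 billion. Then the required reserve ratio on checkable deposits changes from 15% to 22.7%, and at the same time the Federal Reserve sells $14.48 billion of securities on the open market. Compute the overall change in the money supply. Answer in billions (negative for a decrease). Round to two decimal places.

-286.08 billion

Before: m₁ = 1 / (0.15) ≈ 6.66667, MB₁ = 98.3, so M₁ = 6.66667 × 98.3 ≈ 655.3337 billion.
After: m₂ = 1 / (0.227) ≈ 4.40529, MB₂ = 98.3 − 14.48 = 83.82, so M₂ = 4.40529 × 83.82 ≈ 369.2514 billion.
ΔM = M₂ − M₁ = 369.2514 − 655.3337 = -286.0823 billion.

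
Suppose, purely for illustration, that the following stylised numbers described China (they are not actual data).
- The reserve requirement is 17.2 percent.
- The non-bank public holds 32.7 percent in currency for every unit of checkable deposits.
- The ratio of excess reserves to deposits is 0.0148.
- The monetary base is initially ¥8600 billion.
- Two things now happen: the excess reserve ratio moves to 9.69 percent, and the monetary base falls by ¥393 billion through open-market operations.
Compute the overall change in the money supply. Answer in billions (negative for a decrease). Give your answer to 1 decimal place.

Before: m₁ = (1 + 0.327) / (0.172 + 0.0148 + 0.327) ≈ 2.582717, MB₁ = 8600, so M₁ = 2.582717 × 8600 = 22211.3662 billion.
After: m₂ = (1 + 0.327) / (0.172 + 0.0969 + 0.327) ≈ 2.226884, MB₂ = 8600 − 393 = 8207, so M₂ = 2.226884 × 8207 ≈ 18276.037 billion.
ΔM = M₂ − M₁ = 18276.037 − 22211.3662 = -3935.3292 billion.

-3935.3 billion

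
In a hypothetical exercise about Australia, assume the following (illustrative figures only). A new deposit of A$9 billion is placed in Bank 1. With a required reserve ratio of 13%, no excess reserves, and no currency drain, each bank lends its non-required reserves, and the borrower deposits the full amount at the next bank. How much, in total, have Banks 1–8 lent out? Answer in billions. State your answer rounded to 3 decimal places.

A$40.462 billion

Bank i lends (1 − rr)^i of the original deposit: Bank 1 lends 9·0.8700 = 7.8300, Bank 2 lends 9·0.8700² = 6.8121, and so on.
Summing a geometric series: total = 9·[0.8700·(1 − 0.8700^8) / (1 − 0.8700)] ≈ 40.4623 billion.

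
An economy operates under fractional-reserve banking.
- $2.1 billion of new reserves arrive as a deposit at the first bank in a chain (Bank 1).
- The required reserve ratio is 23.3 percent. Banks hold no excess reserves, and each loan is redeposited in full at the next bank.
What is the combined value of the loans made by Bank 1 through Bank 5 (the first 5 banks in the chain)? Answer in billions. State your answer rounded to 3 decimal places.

$5.078 billion

Bank i lends (1 − rr)^i of the original deposit: Bank 1 lends 2.1·0.7670 = 1.6107, Bank 2 lends 2.1·0.7670² ≈ 1.2354, and so on.
Summing a geometric series: total = 2.1·[0.7670·(1 − 0.7670^5) / (1 − 0.7670)] ≈ 5.0779 billion.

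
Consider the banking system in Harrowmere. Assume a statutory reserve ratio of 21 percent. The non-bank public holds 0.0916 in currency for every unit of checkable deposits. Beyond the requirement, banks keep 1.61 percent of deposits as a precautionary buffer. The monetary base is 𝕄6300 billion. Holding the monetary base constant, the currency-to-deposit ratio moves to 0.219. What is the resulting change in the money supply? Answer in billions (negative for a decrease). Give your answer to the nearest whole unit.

-4393 billion

Initially m₁ = (1 + 0.0916) / (0.21 + 0.0161 + 0.0916) ≈ 3.43595, so M₁ = 3.43595 × 6300 = 21646.485 billion.
After the change m₂ = (1 + 0.219) / (0.21 + 0.0161 + 0.219) ≈ 2.73871, so M₂ = 2.73871 × 6300 = 17253.873 billion.
ΔM = M₂ − M₁ = 17253.873 − 21646.485 = -4392.612 billion.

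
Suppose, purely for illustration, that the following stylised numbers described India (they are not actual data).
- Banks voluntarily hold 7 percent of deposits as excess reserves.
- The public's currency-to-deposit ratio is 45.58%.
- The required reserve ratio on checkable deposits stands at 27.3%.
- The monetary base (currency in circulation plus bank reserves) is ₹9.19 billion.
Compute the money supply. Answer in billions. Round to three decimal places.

The money multiplier is m = (1 + c) / (rr + e + c) = (1 + 0.4558) / (0.273 + 0.07 + 0.4558) ≈ 1.82248.
So M = m × MB = 1.82248 × 9.19 ≈ 16.7486 billion.

₹16.749 billion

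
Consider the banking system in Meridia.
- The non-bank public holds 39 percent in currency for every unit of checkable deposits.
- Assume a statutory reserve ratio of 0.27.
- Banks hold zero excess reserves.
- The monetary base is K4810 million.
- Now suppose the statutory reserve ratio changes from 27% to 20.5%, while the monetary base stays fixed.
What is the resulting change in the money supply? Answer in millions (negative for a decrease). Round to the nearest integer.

K1107 million

Initially m₁ = (1 + 0.39) / (0.27 + 0.39) ≈ 2.10606, so M₁ = 2.10606 × 4810 = 10130.1486 million.
After the change m₂ = (1 + 0.39) / (0.205 + 0.39) ≈ 2.33613, so M₂ = 2.33613 × 4810 = 11236.7853 million.
ΔM = M₂ − M₁ = 11236.7853 − 10130.1486 = 1106.6367 million.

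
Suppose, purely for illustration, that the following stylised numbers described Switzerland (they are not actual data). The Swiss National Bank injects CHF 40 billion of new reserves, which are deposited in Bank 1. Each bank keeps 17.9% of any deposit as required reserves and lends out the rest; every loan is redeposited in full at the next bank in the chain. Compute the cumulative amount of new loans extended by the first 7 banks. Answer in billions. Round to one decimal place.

Bank i lends (1 − rr)^i of the original deposit: Bank 1 lends 40·0.8210 = 32.8400, Bank 2 lends 40·0.8210² ≈ 26.9616, and so on.
Summing a geometric series: total = 40·[0.8210·(1 − 0.8210^7) / (1 − 0.8210)] ≈ 137.3370 billion.

CHF 137.3 billion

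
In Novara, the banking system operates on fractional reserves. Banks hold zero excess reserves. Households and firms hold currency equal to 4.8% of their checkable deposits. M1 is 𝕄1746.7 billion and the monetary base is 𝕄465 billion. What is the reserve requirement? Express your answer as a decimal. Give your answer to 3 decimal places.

0.231

Using m = M/MB = 1746.7/465 ≈ 3.756344. Since m = (1 + c)/(c + rr + e), the denominator satisfies c + rr + e = (1 + c)/m = (1 + 0.048) / 3.756344 ≈ 0.278995.
With c = 0.048 and e = 0, the reserve requirement is 0.278995 − 0.048 − 0 = 0.230995.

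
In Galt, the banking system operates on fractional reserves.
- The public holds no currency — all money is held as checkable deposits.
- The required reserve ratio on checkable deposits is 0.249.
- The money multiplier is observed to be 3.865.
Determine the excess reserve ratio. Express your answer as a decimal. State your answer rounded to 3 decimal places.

0.010

Using m = 3.865. Since m = (1 + c)/(c + rr + e), the denominator satisfies c + rr + e = (1 + c)/m = (1 + 0) / 3.865 ≈ 0.258732.
With c = 0 and rr = 0.249, the excess reserve ratio is 0.258732 − 0 − 0.249 = 0.009732.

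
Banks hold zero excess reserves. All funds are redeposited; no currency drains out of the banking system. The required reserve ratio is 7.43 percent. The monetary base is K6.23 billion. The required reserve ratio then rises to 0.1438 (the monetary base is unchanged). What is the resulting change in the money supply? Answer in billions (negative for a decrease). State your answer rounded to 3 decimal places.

-40.525 billion

Initially m₁ = 1 / (0.0743) ≈ 13.45895, so M₁ = 13.45895 × 6.23 ≈ 83.8493 billion.
After the change m₂ = 1 / (0.1438) ≈ 6.95410, so M₂ = 6.95410 × 6.23 ≈ 43.324 billion.
ΔM = M₂ − M₁ = 43.324 − 83.8493 = -40.5253 billion.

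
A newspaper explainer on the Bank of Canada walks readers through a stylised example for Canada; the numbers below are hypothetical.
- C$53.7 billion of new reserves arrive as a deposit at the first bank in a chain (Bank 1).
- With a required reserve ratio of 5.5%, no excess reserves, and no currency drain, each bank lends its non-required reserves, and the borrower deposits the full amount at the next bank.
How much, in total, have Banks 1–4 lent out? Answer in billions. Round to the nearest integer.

Bank i lends (1 − rr)^i of the original deposit: Bank 1 lends 53.7·0.9450 = 50.7465, Bank 2 lends 53.7·0.9450² ≈ 47.9554, and so on.
Summing a geometric series: total = 53.7·[0.9450·(1 − 0.9450^4) / (1 − 0.9450)] ≈ 186.8452 billion.

C$187 billion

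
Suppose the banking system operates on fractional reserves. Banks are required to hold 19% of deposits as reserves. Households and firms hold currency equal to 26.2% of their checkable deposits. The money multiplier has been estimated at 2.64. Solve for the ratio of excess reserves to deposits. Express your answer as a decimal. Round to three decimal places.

Using m = 2.64. Since m = (1 + c)/(c + rr + e), the denominator satisfies c + rr + e = (1 + c)/m = (1 + 0.262) / 2.64 ≈ 0.478030.
With c = 0.262 and rr = 0.19, the ratio of excess reserves to deposits is 0.478030 − 0.262 − 0.19 = 0.02603.

0.026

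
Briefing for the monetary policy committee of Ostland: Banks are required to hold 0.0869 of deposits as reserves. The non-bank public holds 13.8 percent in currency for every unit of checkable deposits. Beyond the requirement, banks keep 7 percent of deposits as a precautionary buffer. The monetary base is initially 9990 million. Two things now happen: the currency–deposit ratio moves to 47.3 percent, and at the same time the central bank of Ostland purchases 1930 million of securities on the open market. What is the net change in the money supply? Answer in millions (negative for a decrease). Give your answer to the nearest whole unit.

-10676 million

Before: m₁ = (1 + 0.138) / (0.0869 + 0.07 + 0.138) ≈ 3.858935, MB₁ = 9990, so M₁ = 3.858935 × 9990 ≈ 38550.7606 million.
After: m₂ = (1 + 0.473) / (0.0869 + 0.07 + 0.473) ≈ 2.338466, MB₂ = 9990 + 1930 = 11920, so M₂ = 2.338466 × 11920 ≈ 27874.5147 million.
ΔM = M₂ − M₁ = 27874.5147 − 38550.7606 = -10676.2459 million.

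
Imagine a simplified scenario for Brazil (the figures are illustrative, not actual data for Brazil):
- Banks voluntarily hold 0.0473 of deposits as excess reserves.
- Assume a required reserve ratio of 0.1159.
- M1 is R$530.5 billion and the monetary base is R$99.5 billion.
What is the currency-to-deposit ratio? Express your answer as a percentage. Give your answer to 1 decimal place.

Using m = M/MB = 530.5/99.5 ≈ 5.331658. From m = (1 + c)/(c + rr + e), rearranging gives 1 + c = m·(c + rr + e), so c·(1 − m) = m·(rr + e) − 1.
Hence c = [m·(rr + e) − 1]/(1 − m) = [5.331658 × (0.1159 + 0.0473) − 1] / (1 − 5.331658) ≈ 0.029982.

3.0%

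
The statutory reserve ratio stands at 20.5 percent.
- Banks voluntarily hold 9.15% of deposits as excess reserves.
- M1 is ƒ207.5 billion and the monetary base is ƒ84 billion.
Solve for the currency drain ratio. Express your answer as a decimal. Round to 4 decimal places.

0.1820

Using m = M/MB = 207.5/84 ≈ 2.470238. From m = (1 + c)/(c + rr + e), rearranging gives 1 + c = m·(c + rr + e), so c·(1 − m) = m·(rr + e) − 1.
Hence c = [m·(rr + e) − 1]/(1 − m) = [2.470238 × (0.205 + 0.0915) − 1] / (1 − 2.470238) ≈ 0.181994.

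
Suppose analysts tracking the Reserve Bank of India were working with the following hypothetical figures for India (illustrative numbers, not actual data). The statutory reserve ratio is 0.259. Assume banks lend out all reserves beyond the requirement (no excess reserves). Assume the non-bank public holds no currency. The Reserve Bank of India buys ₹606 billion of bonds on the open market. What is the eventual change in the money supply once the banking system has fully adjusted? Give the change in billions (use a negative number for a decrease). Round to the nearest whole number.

The simple money multiplier is m = 1/rr = 1/0.259 ≈ 3.8610.
An open-market purchase increases the monetary base by 606 billion, so ΔM = m × ΔMB = 3.8610 × 606 = 2339.766 billion.

₹2340 billion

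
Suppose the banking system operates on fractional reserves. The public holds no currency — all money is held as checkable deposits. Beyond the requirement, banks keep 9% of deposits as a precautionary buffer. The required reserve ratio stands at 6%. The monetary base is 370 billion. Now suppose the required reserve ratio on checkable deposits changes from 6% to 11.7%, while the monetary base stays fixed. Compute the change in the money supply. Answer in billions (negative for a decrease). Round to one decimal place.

-679.2 billion

Initially m₁ = 1 / (0.06 + 0.09) ≈ 6.66667, so M₁ = 6.66667 × 370 = 2466.6679 billion.
After the change m₂ = 1 / (0.117 + 0.09) ≈ 4.83092, so M₂ = 4.83092 × 370 = 1787.4404 billion.
ΔM = M₂ − M₁ = 1787.4404 − 2466.6679 = -679.2275 billion.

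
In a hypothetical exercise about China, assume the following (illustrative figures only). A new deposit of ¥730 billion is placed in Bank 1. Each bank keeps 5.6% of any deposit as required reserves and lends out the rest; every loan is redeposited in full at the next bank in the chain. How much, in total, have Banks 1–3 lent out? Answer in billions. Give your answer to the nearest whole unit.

Bank i lends (1 − rr)^i of the original deposit: Bank 1 lends 730·0.9440 = 689.1200, Bank 2 lends 730·0.9440² ≈ 650.5293, and so on.
Summing a geometric series: total = 730·[0.9440·(1 − 0.9440^3) / (1 − 0.9440)] ≈ 1953.7489 billion.

¥1954 billion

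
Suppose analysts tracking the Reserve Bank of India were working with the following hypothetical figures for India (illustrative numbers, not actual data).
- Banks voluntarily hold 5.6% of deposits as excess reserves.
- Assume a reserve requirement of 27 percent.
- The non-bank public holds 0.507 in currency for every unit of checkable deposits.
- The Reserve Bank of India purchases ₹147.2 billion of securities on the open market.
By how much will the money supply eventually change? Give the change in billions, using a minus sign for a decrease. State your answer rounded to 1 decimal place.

₹266.3 billion

The money multiplier is m = (1 + c) / (rr + e + c) = (1 + 0.507) / (0.27 + 0.056 + 0.507) ≈ 1.80912.
The purchase adds 147.2 billion of base, so ΔM = m × ΔMB = 1.80912 × (+147.2) ≈ 266.3025 billion.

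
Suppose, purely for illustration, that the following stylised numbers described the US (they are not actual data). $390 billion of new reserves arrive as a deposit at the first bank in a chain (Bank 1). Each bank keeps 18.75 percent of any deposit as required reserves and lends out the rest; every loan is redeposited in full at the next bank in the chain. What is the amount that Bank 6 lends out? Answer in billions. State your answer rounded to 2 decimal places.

$112.20 billion

Each bank lends a fraction (1 − rr) = 0.8125 of the deposit it receives, so Bank 6 receives 390·0.8125^5 and lends 390·0.8125^6 ≈ 112.2031 billion.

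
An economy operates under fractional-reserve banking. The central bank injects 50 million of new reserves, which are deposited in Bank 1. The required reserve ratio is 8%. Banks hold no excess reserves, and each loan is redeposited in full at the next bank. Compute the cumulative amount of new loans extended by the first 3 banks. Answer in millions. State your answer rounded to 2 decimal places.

127.25 million

Bank i lends (1 − rr)^i of the original deposit: Bank 1 lends 50·0.9200 = 46.0000, Bank 2 lends 50·0.9200² = 42.3200, and so on.
Summing a geometric series: total = 50·[0.9200·(1 − 0.9200^3) / (1 − 0.9200)] = 127.2544 million.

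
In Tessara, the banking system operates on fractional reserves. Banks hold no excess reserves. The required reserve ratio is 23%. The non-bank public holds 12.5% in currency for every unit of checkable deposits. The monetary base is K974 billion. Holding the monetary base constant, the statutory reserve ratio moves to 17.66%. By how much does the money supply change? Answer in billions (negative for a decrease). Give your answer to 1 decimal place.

K546.5 billion

Initially m₁ = (1 + 0.125) / (0.23 + 0.125) ≈ 3.16901, so M₁ = 3.16901 × 974 ≈ 3086.6157 billion.
After the change m₂ = (1 + 0.125) / (0.1766 + 0.125) ≈ 3.73011, so M₂ = 3.73011 × 974 ≈ 3633.1271 billion.
ΔM = M₂ − M₁ = 3633.1271 − 3086.6157 = 546.5114 billion.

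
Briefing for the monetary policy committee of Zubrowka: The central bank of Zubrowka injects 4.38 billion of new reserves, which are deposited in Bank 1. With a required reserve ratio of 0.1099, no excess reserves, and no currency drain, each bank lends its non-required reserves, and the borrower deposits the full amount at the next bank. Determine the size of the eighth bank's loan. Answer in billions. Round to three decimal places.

Each bank lends a fraction (1 − rr) = 0.8901 of the deposit it receives, so Bank 8 receives 4.38·0.8901^7 and lends 4.38·0.8901^8 ≈ 1.7258 billion.

1.726 billion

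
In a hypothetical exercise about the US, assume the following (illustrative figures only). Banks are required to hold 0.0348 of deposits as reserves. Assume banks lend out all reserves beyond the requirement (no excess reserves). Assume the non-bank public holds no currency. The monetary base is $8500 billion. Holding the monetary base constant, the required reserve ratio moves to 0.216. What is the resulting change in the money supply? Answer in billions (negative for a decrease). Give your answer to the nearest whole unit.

-204901 billion

Initially m₁ = 1 / (0.0348) ≈ 28.73563, so M₁ = 28.73563 × 8500 = 244252.855 billion.
After the change m₂ = 1 / (0.216) ≈ 4.62963, so M₂ = 4.62963 × 8500 = 39351.855 billion.
ΔM = M₂ − M₁ = 39351.855 − 244252.855 = -204901 billion.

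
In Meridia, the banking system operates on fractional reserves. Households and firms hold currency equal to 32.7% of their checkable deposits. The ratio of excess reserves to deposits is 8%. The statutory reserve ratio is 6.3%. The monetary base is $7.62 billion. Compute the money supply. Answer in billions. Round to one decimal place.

$21.5 billion

The money multiplier is m = (1 + c) / (rr + e + c) = (1 + 0.327) / (0.063 + 0.08 + 0.327) ≈ 2.8234.
So M = m × MB = 2.8234 × 7.62 ≈ 21.5143 billion.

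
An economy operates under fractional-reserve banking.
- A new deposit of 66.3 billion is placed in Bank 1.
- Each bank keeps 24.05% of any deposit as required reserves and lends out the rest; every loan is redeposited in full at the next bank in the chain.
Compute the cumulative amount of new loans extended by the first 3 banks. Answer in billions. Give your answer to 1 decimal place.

117.6 billion

Bank i lends (1 − rr)^i of the original deposit: Bank 1 lends 66.3·0.7595 ≈ 50.3548, Bank 2 lends 66.3·0.7595² ≈ 38.2445, and so on.
Summing a geometric series: total = 66.3·[0.7595·(1 − 0.7595^3) / (1 − 0.7595)] ≈ 117.6461 billion.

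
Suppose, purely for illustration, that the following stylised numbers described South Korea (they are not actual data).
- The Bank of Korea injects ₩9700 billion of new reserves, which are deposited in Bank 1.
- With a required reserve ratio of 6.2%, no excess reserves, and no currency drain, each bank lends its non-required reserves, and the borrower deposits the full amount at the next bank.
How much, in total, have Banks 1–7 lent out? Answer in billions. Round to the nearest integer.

Bank i lends (1 − rr)^i of the original deposit: Bank 1 lends 9700·0.9380 = 9098.6000, Bank 2 lends 9700·0.9380² = 8534.4868, and so on.
Summing a geometric series: total = 9700·[0.9380·(1 − 0.9380^7) / (1 − 0.9380)] ≈ 52994.8181 billion.

₩52995 billion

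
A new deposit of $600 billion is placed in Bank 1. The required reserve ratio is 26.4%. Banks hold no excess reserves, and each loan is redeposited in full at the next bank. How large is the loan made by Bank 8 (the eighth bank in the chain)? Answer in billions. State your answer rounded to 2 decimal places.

$51.66 billion

Each bank lends a fraction (1 − rr) = 0.7360 of the deposit it receives, so Bank 8 receives 600·0.7360^7 and lends 600·0.7360^8 ≈ 51.6623 billion.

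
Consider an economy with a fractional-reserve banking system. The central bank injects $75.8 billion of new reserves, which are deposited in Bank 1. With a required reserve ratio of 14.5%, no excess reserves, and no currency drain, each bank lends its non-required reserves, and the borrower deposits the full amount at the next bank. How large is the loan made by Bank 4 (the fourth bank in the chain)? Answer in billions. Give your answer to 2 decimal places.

Each bank lends a fraction (1 − rr) = 0.8550 of the deposit it receives, so Bank 4 receives 75.8·0.8550^3 and lends 75.8·0.8550^4 ≈ 40.5073 billion.

$40.51 billion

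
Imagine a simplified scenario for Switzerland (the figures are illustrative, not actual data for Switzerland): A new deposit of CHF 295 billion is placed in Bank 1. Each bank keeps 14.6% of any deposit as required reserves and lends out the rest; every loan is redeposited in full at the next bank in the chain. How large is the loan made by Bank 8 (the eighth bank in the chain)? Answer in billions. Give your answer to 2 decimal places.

CHF 83.46 billion

Each bank lends a fraction (1 − rr) = 0.8540 of the deposit it receives, so Bank 8 receives 295·0.8540^7 and lends 295·0.8540^8 ≈ 83.4613 billion.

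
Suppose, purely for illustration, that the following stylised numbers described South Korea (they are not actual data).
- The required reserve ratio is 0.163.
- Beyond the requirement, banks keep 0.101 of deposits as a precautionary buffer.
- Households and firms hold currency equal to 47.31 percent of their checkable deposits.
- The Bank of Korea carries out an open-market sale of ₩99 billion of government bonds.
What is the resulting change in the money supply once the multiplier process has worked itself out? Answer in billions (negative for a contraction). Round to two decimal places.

-197.85 billion

The money multiplier is m = (1 + c) / (rr + e + c) = (1 + 0.4731) / (0.163 + 0.101 + 0.4731) ≈ 1.99851.
The sale removes 99 billion of base, so ΔM = m × ΔMB = 1.99851 × (−99) ≈ -197.8525 billion.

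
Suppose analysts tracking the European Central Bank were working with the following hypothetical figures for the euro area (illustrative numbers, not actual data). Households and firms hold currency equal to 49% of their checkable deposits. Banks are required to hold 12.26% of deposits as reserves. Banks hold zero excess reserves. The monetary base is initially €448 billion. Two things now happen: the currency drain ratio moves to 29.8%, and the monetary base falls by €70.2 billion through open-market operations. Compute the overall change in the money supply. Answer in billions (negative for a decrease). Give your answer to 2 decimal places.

Before: m₁ = (1 + 0.49) / (0.1226 + 0.49) ≈ 2.432256, MB₁ = 448, so M₁ = 2.432256 × 448 ≈ 1089.6507 billion.
After: m₂ = (1 + 0.298) / (0.1226 + 0.298) ≈ 3.086068, MB₂ = 448 − 70.2 = 377.8, so M₂ = 3.086068 × 377.8 ≈ 1165.9165 billion.
ΔM = M₂ − M₁ = 1165.9165 − 1089.6507 = 76.2658 billion.

€76.27 billion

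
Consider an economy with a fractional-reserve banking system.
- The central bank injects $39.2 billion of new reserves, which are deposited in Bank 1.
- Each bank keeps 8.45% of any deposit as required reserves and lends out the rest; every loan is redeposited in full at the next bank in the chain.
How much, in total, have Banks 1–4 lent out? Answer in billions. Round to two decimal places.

Bank i lends (1 − rr)^i of the original deposit: Bank 1 lends 39.2·0.9155 = 35.8876, Bank 2 lends 39.2·0.9155² ≈ 32.8551, and so on.
Summing a geometric series: total = 39.2·[0.9155·(1 − 0.9155^4) / (1 − 0.9155)] ≈ 126.3587 billion.

$126.36 billion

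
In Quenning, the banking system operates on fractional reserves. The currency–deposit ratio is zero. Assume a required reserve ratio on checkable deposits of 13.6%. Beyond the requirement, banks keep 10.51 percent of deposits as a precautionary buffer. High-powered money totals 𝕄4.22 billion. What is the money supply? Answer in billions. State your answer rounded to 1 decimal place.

The money multiplier is m = 1 / (rr + e) = 1 / (0.136 + 0.1051) ≈ 4.1477.
So M = m × MB = 4.1477 × 4.22 ≈ 17.5033 billion.

𝕄17.5 billion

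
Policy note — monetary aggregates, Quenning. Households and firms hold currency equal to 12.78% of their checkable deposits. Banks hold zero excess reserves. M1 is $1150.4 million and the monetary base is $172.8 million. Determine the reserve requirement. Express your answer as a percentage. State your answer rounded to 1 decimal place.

4.2%

Using m = M/MB = 1150.4/172.8 ≈ 6.657407. Since m = (1 + c)/(c + rr + e), the denominator satisfies c + rr + e = (1 + c)/m = (1 + 0.1278) / 6.657407 ≈ 0.169405.
With c = 0.1278 and e = 0, the reserve requirement is 0.169405 − 0.1278 − 0 = 0.041605.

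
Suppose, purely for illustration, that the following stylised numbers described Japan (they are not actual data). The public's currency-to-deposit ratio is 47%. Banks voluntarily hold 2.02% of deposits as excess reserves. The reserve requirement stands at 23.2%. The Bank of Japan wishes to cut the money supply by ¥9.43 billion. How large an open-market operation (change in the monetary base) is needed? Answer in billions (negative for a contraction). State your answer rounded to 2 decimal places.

-4.63 billion

The money multiplier is m = (1 + c) / (rr + e + c) = (1 + 0.47) / (0.232 + 0.0202 + 0.47) ≈ 2.0354.
ΔMB = ΔM / m = (−9.43) / 2.0354 ≈ -4.633 billion.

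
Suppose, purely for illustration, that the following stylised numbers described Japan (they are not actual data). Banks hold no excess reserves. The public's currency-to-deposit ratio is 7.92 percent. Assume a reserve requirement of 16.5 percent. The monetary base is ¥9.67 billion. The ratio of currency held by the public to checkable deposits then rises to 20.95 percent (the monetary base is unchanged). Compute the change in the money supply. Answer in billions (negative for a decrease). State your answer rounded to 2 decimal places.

-11.50 billion

Initially m₁ = (1 + 0.0792) / (0.165 + 0.0792) ≈ 4.4193, so M₁ = 4.4193 × 9.67 ≈ 42.7346 billion.
After the change m₂ = (1 + 0.2095) / (0.165 + 0.2095) ≈ 3.2296, so M₂ = 3.2296 × 9.67 ≈ 31.2302 billion.
ΔM = M₂ − M₁ = 31.2302 − 42.7346 = -11.5044 billion.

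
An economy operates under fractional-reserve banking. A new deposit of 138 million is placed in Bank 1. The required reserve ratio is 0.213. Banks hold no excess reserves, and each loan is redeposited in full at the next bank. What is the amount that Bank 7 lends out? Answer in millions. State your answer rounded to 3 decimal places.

Each bank lends a fraction (1 − rr) = 0.7870 of the deposit it receives, so Bank 7 receives 138·0.7870^6 and lends 138·0.7870^7 ≈ 25.8049 million.

25.805 million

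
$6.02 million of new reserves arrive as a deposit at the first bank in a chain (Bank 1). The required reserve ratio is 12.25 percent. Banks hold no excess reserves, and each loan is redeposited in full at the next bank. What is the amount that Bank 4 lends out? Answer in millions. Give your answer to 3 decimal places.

$3.569 million

Each bank lends a fraction (1 − rr) = 0.8775 of the deposit it receives, so Bank 4 receives 6.02·0.8775^3 and lends 6.02·0.8775^4 ≈ 3.5693 million.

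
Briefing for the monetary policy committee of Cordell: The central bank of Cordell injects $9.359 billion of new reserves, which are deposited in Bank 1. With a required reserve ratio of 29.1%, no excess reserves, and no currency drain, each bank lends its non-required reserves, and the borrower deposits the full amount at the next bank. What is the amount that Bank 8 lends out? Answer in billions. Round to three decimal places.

Each bank lends a fraction (1 − rr) = 0.7090 of the deposit it receives, so Bank 8 receives 9.359·0.7090^7 and lends 9.359·0.7090^8 ≈ 0.5976 billion.

$0.598 billion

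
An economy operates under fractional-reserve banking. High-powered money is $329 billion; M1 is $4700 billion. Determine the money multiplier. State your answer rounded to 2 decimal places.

14.29

The money multiplier is m = M / MB = 4700 / 329 ≈ 14.28571.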